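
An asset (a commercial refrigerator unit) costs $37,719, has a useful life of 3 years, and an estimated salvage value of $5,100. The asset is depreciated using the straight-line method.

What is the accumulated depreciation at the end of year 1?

Depreciable base = $37,719 − $5,100 = $32,619.
Annual expense = $32,619 / 3 = $10,873.
End of year 1: book value $26,846.
Accumulated through year 1 = $37,719 − $26,846 = $10,873.

$10,873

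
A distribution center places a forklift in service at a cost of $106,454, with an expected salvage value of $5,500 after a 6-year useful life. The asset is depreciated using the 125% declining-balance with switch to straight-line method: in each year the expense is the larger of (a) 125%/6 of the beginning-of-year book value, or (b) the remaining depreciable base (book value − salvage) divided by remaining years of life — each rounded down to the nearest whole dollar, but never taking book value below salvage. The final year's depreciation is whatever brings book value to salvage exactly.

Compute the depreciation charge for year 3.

$15,305

Depreciable base = $106,454 − $5,500 = $100,954.
Year 1: DB = ⌊$106,454 × 125%/6⌋ = $22,177; SL = ⌊$100,954/6⌋ = $16,825 → take DB $22,177. Book value $84,277.
Year 2: DB = ⌊$84,277 × 125%/6⌋ = $17,557; SL = ⌊$78,777/5⌋ = $15,755 → take DB $17,557. Book value $66,720.
Year 3: DB = ⌊$66,720 × 125%/6⌋ = $13,900; SL = ⌊$61,220/4⌋ = $15,305 → take SL $15,305. Book value $51,415.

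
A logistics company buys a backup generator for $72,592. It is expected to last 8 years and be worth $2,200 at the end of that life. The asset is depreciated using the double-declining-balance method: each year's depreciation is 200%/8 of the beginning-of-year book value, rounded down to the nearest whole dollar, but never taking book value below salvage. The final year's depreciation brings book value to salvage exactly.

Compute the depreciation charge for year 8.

Depreciable base = $72,592 − $2,200 = $70,392.
Year 1: ⌊$72,592 × 200%/8⌋ = $18,148. Book value $54,444.
Year 2: ⌊$54,444 × 200%/8⌋ = $13,611. Book value $40,833.
Year 3: ⌊$40,833 × 200%/8⌋ = $10,208. Book value $30,625.
Year 4: ⌊$30,625 × 200%/8⌋ = $7,656. Book value $22,969.
Year 5: ⌊$22,969 × 200%/8⌋ = $5,742. Book value $17,227.
Year 6: ⌊$17,227 × 200%/8⌋ = $4,306. Book value $12,921.
Year 7: ⌊$12,921 × 200%/8⌋ = $3,230. Book value $9,691.
Year 8 (final): $9,691 − $2,200 = $7,491. Book value $2,200.

$7,491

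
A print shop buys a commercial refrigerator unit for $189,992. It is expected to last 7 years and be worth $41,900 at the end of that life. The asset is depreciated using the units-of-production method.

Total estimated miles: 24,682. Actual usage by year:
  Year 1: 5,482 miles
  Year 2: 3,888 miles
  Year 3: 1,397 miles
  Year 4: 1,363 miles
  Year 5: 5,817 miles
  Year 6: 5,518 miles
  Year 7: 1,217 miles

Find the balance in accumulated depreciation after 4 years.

Depreciable base = $189,992 − $41,900 = $148,092.
Rate = $148,092 / 24,682 miles = $6 per mile.
Year 1: 5,482 × $6 = $32,892. Book value $157,100.
Year 2: 3,888 × $6 = $23,328. Book value $133,772.
Year 3: 1,397 × $6 = $8,382. Book value $125,390.
Year 4: 1,363 × $6 = $8,178. Book value $117,212.
Accumulated through year 4 = $189,992 − $117,212 = $72,780.

$72,780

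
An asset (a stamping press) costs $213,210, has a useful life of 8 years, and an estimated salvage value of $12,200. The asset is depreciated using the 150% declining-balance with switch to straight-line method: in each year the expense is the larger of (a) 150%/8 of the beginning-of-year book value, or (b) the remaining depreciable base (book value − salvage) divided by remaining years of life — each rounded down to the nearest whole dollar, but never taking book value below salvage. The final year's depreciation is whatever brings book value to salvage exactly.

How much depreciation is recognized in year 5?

$20,180

Depreciable base = $213,210 − $12,200 = $201,010.
Year 1: DB = ⌊$213,210 × 150%/8⌋ = $39,976; SL = ⌊$201,010/8⌋ = $25,126 → take DB $39,976. Book value $173,234.
Year 2: DB = ⌊$173,234 × 150%/8⌋ = $32,481; SL = ⌊$161,034/7⌋ = $23,004 → take DB $32,481. Book value $140,753.
Year 3: DB = ⌊$140,753 × 150%/8⌋ = $26,391; SL = ⌊$128,553/6⌋ = $21,425 → take DB $26,391. Book value $114,362.
Year 4: DB = ⌊$114,362 × 150%/8⌋ = $21,442; SL = ⌊$102,162/5⌋ = $20,432 → take DB $21,442. Book value $92,920.
Year 5: DB = ⌊$92,920 × 150%/8⌋ = $17,422; SL = ⌊$80,720/4⌋ = $20,180 → take SL $20,180. Book value $72,740.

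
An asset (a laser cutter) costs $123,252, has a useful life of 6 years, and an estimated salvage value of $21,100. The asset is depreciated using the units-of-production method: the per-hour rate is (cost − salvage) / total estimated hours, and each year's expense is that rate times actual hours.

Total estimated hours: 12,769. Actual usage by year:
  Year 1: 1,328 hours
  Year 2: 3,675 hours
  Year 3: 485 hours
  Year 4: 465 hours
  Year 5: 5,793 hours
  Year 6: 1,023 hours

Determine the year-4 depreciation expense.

$3,720

Depreciable base = $123,252 − $21,100 = $102,152.
Rate = $102,152 / 12,769 hours = $8 per hour.
Year 1: 1,328 × $8 = $10,624. Book value $112,628.
Year 2: 3,675 × $8 = $29,400. Book value $83,228.
Year 3: 485 × $8 = $3,880. Book value $79,348.
Year 4: 465 × $8 = $3,720. Book value $75,628.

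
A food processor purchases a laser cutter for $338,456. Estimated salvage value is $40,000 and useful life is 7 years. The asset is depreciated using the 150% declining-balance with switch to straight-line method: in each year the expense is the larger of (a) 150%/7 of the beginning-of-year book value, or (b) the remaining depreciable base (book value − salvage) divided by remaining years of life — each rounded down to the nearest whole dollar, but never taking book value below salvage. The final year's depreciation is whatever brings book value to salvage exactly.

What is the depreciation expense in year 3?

Depreciable base = $338,456 − $40,000 = $298,456.
Year 1: DB = ⌊$338,456 × 150%/7⌋ = $72,526; SL = ⌊$298,456/7⌋ = $42,636 → take DB $72,526. Book value $265,930.
Year 2: DB = ⌊$265,930 × 150%/7⌋ = $56,985; SL = ⌊$225,930/6⌋ = $37,655 → take DB $56,985. Book value $208,945.
Year 3: DB = ⌊$208,945 × 150%/7⌋ = $44,773; SL = ⌊$168,945/5⌋ = $33,789 → take DB $44,773. Book value $164,172.

$44,773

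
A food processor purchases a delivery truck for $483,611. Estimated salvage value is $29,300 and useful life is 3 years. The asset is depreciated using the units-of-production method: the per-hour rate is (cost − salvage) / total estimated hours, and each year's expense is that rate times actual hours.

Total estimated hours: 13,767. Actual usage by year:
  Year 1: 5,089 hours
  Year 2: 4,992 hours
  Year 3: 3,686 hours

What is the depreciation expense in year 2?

$164,736

Depreciable base = $483,611 − $29,300 = $454,311.
Rate = $454,311 / 13,767 hours = $33 per hour.
Year 1: 5,089 × $33 = $167,937. Book value $315,674.
Year 2: 4,992 × $33 = $164,736. Book value $150,938.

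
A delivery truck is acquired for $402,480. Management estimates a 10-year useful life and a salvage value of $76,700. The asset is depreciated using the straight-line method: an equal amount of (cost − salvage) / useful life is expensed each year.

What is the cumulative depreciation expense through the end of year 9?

$293,202

Depreciable base = $402,480 − $76,700 = $325,780.
Annual expense = $325,780 / 10 = $32,578.
End of year 1: book value $369,902.
End of year 2: book value $337,324.
End of year 3: book value $304,746.
End of year 4: book value $272,168.
End of year 5: book value $239,590.
End of year 6: book value $207,012.
End of year 7: book value $174,434.
End of year 8: book value $141,856.
End of year 9: book value $109,278.
Accumulated through year 9 = $402,480 − $109,278 = $293,202.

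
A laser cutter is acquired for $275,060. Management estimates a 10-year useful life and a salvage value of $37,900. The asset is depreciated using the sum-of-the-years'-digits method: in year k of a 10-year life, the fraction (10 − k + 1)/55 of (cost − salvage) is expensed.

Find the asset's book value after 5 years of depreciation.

$102,580

Depreciable base = $275,060 − $37,900 = $237,160.
Sum of the years' digits = 10+9+8+7+6+5+4+3+2+1 = 55.
Year 1: $237,160 × 10/55 = $43,120. Book value $231,940.
Year 2: $237,160 × 9/55 = $38,808. Book value $193,132.
Year 3: $237,160 × 8/55 = $34,496. Book value $158,636.
Year 4: $237,160 × 7/55 = $30,184. Book value $128,452.
Year 5: $237,160 × 6/55 = $25,872. Book value $102,580.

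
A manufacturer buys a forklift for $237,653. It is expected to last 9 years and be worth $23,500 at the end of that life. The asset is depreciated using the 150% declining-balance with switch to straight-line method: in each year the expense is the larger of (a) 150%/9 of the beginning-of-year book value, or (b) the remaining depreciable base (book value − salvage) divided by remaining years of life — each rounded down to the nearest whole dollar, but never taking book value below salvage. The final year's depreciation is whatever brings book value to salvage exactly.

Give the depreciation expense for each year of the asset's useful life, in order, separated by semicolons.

$39,608; $33,007; $27,506; $22,922; $19,101; $18,002; $18,002; $18,002; $18,003

Depreciable base = $237,653 − $23,500 = $214,153.
Year 1: DB = ⌊$237,653 × 150%/9⌋ = $39,608; SL = ⌊$214,153/9⌋ = $23,794 → take DB $39,608. Book value $198,045.
Year 2: DB = ⌊$198,045 × 150%/9⌋ = $33,007; SL = ⌊$174,545/8⌋ = $21,818 → take DB $33,007. Book value $165,038.
Year 3: DB = ⌊$165,038 × 150%/9⌋ = $27,506; SL = ⌊$141,538/7⌋ = $20,219 → take DB $27,506. Book value $137,532.
Year 4: DB = ⌊$137,532 × 150%/9⌋ = $22,922; SL = ⌊$114,032/6⌋ = $19,005 → take DB $22,922. Book value $114,610.
Year 5: DB = ⌊$114,610 × 150%/9⌋ = $19,101; SL = ⌊$91,110/5⌋ = $18,222 → take DB $19,101. Book value $95,509.
Year 6: DB = ⌊$95,509 × 150%/9⌋ = $15,918; SL = ⌊$72,009/4⌋ = $18,002 → take SL $18,002. Book value $77,507.
Year 7: DB = ⌊$77,507 × 150%/9⌋ = $12,917; SL = ⌊$54,007/3⌋ = $18,002 → take SL $18,002. Book value $59,505.
Year 8: DB = ⌊$59,505 × 150%/9⌋ = $9,917; SL = ⌊$36,005/2⌋ = $18,002 → take SL $18,002. Book value $41,503.
Year 9 (final): $41,503 − $23,500 = $18,003. Book value $23,500.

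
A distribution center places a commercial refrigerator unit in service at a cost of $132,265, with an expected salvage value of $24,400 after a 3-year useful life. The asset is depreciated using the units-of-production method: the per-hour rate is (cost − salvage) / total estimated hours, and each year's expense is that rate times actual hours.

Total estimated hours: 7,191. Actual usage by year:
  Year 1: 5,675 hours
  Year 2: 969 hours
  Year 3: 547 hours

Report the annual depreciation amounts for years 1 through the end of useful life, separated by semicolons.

Depreciable base = $132,265 − $24,400 = $107,865.
Rate = $107,865 / 7,191 hours = $15 per hour.
Year 1: 5,675 × $15 = $85,125. Book value $47,140.
Year 2: 969 × $15 = $14,535. Book value $32,605.
Year 3: 547 × $15 = $8,205. Book value $24,400.

$85,125; $14,535; $8,205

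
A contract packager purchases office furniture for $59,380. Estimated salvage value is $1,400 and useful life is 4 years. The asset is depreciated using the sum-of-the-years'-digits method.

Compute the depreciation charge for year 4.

$5,798

Depreciable base = $59,380 − $1,400 = $57,980.
Sum of the years' digits = 4+3+2+1 = 10.
Year 1: $57,980 × 4/10 = $23,192. Book value $36,188.
Year 2: $57,980 × 3/10 = $17,394. Book value $18,794.
Year 3: $57,980 × 2/10 = $11,596. Book value $7,198.
Year 4: $57,980 × 1/10 = $5,798. Book value $1,400.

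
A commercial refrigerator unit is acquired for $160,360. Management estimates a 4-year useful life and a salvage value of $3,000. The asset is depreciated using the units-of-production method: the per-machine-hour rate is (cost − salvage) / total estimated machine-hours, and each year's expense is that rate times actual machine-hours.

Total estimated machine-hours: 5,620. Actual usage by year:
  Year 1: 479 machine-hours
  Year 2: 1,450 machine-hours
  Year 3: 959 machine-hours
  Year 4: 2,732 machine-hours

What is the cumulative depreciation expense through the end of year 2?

Depreciable base = $160,360 − $3,000 = $157,360.
Rate = $157,360 / 5,620 machine-hours = $28 per machine-hour.
Year 1: 479 × $28 = $13,412. Book value $146,948.
Year 2: 1,450 × $28 = $40,600. Book value $106,348.
Accumulated through year 2 = $160,360 − $106,348 = $54,012.

$54,012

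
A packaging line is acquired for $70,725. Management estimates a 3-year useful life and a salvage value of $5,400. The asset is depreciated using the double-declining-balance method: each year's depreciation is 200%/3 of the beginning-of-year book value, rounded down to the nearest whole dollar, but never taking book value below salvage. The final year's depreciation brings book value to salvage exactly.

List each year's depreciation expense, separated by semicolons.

Depreciable base = $70,725 − $5,400 = $65,325.
Year 1: ⌊$70,725 × 200%/3⌋ = $47,150. Book value $23,575.
Year 2: ⌊$23,575 × 200%/3⌋ = $15,716. Book value $7,859.
Year 3 (final): $7,859 − $5,400 = $2,459. Book value $5,400.

$47,150; $15,716; $2,459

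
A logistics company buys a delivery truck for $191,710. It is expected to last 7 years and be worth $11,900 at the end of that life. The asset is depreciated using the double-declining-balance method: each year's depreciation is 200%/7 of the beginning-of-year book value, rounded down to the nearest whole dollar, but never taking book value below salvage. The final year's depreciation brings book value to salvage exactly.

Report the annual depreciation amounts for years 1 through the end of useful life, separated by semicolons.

Depreciable base = $191,710 − $11,900 = $179,810.
Year 1: ⌊$191,710 × 200%/7⌋ = $54,774. Book value $136,936.
Year 2: ⌊$136,936 × 200%/7⌋ = $39,124. Book value $97,812.
Year 3: ⌊$97,812 × 200%/7⌋ = $27,946. Book value $69,866.
Year 4: ⌊$69,866 × 200%/7⌋ = $19,961. Book value $49,905.
Year 5: ⌊$49,905 × 200%/7⌋ = $14,258. Book value $35,647.
Year 6: ⌊$35,647 × 200%/7⌋ = $10,184. Book value $25,463.
Year 7 (final): $25,463 − $11,900 = $13,563. Book value $11,900.

$54,774; $39,124; $27,946; $19,961; $14,258; $10,184; $13,563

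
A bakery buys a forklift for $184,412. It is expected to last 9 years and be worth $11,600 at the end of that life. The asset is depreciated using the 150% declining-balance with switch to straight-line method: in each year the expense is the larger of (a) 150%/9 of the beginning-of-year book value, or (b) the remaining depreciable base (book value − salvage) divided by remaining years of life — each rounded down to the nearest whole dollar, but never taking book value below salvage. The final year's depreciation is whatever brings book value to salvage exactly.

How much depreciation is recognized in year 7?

$15,467

Depreciable base = $184,412 − $11,600 = $172,812.
Year 1: DB = ⌊$184,412 × 150%/9⌋ = $30,735; SL = ⌊$172,812/9⌋ = $19,201 → take DB $30,735. Book value $153,677.
Year 2: DB = ⌊$153,677 × 150%/9⌋ = $25,612; SL = ⌊$142,077/8⌋ = $17,759 → take DB $25,612. Book value $128,065.
Year 3: DB = ⌊$128,065 × 150%/9⌋ = $21,344; SL = ⌊$116,465/7⌋ = $16,637 → take DB $21,344. Book value $106,721.
Year 4: DB = ⌊$106,721 × 150%/9⌋ = $17,786; SL = ⌊$95,121/6⌋ = $15,853 → take DB $17,786. Book value $88,935.
Year 5: DB = ⌊$88,935 × 150%/9⌋ = $14,822; SL = ⌊$77,335/5⌋ = $15,467 → take SL $15,467. Book value $73,468.
Year 6: DB = ⌊$73,468 × 150%/9⌋ = $12,244; SL = ⌊$61,868/4⌋ = $15,467 → take SL $15,467. Book value $58,001.
Year 7: DB = ⌊$58,001 × 150%/9⌋ = $9,666; SL = ⌊$46,401/3⌋ = $15,467 → take SL $15,467. Book value $42,534.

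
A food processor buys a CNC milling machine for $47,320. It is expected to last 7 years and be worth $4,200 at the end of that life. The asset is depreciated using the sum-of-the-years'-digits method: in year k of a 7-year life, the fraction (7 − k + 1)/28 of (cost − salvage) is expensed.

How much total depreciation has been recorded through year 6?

$41,580

Depreciable base = $47,320 − $4,200 = $43,120.
Sum of the years' digits = 7+6+5+4+3+2+1 = 28.
Year 1: $43,120 × 7/28 = $10,780. Book value $36,540.
Year 2: $43,120 × 6/28 = $9,240. Book value $27,300.
Year 3: $43,120 × 5/28 = $7,700. Book value $19,600.
Year 4: $43,120 × 4/28 = $6,160. Book value $13,440.
Year 5: $43,120 × 3/28 = $4,620. Book value $8,820.
Year 6: $43,120 × 2/28 = $3,080. Book value $5,740.
Accumulated through year 6 = $47,320 − $5,740 = $41,580.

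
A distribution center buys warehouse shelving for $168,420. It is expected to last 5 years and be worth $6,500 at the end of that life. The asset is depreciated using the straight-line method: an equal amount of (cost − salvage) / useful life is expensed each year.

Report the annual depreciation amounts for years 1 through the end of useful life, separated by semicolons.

$32,384; $32,384; $32,384; $32,384; $32,384

Depreciable base = $168,420 − $6,500 = $161,920.
Annual expense = $161,920 / 5 = $32,384.
End of year 1: book value $136,036.
End of year 2: book value $103,652.
End of year 3: book value $71,268.
End of year 4: book value $38,884.
End of year 5: book value $6,500.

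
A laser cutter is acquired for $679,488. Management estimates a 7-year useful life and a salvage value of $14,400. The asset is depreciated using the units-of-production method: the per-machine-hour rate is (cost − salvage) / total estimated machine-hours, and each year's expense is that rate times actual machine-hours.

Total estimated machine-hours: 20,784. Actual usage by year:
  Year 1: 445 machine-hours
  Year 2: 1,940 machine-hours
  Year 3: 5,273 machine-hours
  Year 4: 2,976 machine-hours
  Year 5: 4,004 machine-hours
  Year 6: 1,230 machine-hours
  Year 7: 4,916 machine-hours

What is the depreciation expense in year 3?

$168,736

Depreciable base = $679,488 − $14,400 = $665,088.
Rate = $665,088 / 20,784 machine-hours = $32 per machine-hour.
Year 1: 445 × $32 = $14,240. Book value $665,248.
Year 2: 1,940 × $32 = $62,080. Book value $603,168.
Year 3: 5,273 × $32 = $168,736. Book value $434,432.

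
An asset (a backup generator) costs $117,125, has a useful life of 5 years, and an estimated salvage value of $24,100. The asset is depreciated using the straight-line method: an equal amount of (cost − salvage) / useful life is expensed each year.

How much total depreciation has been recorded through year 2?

Depreciable base = $117,125 − $24,100 = $93,025.
Annual expense = $93,025 / 5 = $18,605.
End of year 1: book value $98,520.
End of year 2: book value $79,915.
Accumulated through year 2 = $117,125 − $79,915 = $37,210.

$37,210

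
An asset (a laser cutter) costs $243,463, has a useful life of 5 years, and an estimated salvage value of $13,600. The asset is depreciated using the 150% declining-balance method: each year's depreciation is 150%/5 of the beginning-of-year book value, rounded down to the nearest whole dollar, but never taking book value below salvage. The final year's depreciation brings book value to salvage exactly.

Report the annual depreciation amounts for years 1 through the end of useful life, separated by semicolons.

Depreciable base = $243,463 − $13,600 = $229,863.
Year 1: ⌊$243,463 × 150%/5⌋ = $73,038. Book value $170,425.
Year 2: ⌊$170,425 × 150%/5⌋ = $51,127. Book value $119,298.
Year 3: ⌊$119,298 × 150%/5⌋ = $35,789. Book value $83,509.
Year 4: ⌊$83,509 × 150%/5⌋ = $25,052. Book value $58,457.
Year 5 (final): $58,457 − $13,600 = $44,857. Book value $13,600.

$73,038; $51,127; $35,789; $25,052; $44,857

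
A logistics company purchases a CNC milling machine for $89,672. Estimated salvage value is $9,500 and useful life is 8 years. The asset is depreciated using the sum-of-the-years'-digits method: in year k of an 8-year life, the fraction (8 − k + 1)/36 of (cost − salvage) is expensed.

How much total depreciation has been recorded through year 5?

Depreciable base = $89,672 − $9,500 = $80,172.
Sum of the years' digits = 8+7+6+5+4+3+2+1 = 36.
Year 1: $80,172 × 8/36 = $17,816. Book value $71,856.
Year 2: $80,172 × 7/36 = $15,589. Book value $56,267.
Year 3: $80,172 × 6/36 = $13,362. Book value $42,905.
Year 4: $80,172 × 5/36 = $11,135. Book value $31,770.
Year 5: $80,172 × 4/36 = $8,908. Book value $22,862.
Accumulated through year 5 = $89,672 − $22,862 = $66,810.

$66,810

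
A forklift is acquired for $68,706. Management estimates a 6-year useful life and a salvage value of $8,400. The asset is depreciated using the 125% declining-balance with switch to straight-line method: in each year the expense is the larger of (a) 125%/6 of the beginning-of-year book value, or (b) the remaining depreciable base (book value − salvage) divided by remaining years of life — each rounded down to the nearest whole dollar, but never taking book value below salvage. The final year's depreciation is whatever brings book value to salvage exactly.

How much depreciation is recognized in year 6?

$8,564

Depreciable base = $68,706 − $8,400 = $60,306.
Year 1: DB = ⌊$68,706 × 125%/6⌋ = $14,313; SL = ⌊$60,306/6⌋ = $10,051 → take DB $14,313. Book value $54,393.
Year 2: DB = ⌊$54,393 × 125%/6⌋ = $11,331; SL = ⌊$45,993/5⌋ = $9,198 → take DB $11,331. Book value $43,062.
Year 3: DB = ⌊$43,062 × 125%/6⌋ = $8,971; SL = ⌊$34,662/4⌋ = $8,665 → take DB $8,971. Book value $34,091.
Year 4: DB = ⌊$34,091 × 125%/6⌋ = $7,102; SL = ⌊$25,691/3⌋ = $8,563 → take SL $8,563. Book value $25,528.
Year 5: DB = ⌊$25,528 × 125%/6⌋ = $5,318; SL = ⌊$17,128/2⌋ = $8,564 → take SL $8,564. Book value $16,964.
Year 6 (final): $16,964 − $8,400 = $8,564. Book value $8,400.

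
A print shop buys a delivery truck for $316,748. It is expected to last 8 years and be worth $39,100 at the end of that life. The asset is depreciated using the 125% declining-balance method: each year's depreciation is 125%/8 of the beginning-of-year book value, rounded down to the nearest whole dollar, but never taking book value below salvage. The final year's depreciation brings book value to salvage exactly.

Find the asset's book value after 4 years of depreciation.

$160,537

Depreciable base = $316,748 − $39,100 = $277,648.
Year 1: ⌊$316,748 × 125%/8⌋ = $49,491. Book value $267,257.
Year 2: ⌊$267,257 × 125%/8⌋ = $41,758. Book value $225,499.
Year 3: ⌊$225,499 × 125%/8⌋ = $35,234. Book value $190,265.
Year 4: ⌊$190,265 × 125%/8⌋ = $29,728. Book value $160,537.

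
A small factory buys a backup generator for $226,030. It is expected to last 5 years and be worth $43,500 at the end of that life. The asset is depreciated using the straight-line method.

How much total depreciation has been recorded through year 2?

Depreciable base = $226,030 − $43,500 = $182,530.
Annual expense = $182,530 / 5 = $36,506.
End of year 1: book value $189,524.
End of year 2: book value $153,018.
Accumulated through year 2 = $226,030 − $153,018 = $73,012.

$73,012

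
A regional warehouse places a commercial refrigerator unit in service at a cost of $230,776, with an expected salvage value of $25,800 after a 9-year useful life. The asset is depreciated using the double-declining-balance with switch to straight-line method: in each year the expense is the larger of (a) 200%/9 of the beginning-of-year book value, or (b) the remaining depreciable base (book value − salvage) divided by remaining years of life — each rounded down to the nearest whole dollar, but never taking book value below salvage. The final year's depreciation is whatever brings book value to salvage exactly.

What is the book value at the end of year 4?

Depreciable base = $230,776 − $25,800 = $204,976.
Year 1: DB = ⌊$230,776 × 200%/9⌋ = $51,283; SL = ⌊$204,976/9⌋ = $22,775 → take DB $51,283. Book value $179,493.
Year 2: DB = ⌊$179,493 × 200%/9⌋ = $39,887; SL = ⌊$153,693/8⌋ = $19,211 → take DB $39,887. Book value $139,606.
Year 3: DB = ⌊$139,606 × 200%/9⌋ = $31,023; SL = ⌊$113,806/7⌋ = $16,258 → take DB $31,023. Book value $108,583.
Year 4: DB = ⌊$108,583 × 200%/9⌋ = $24,129; SL = ⌊$82,783/6⌋ = $13,797 → take DB $24,129. Book value $84,454.

$84,454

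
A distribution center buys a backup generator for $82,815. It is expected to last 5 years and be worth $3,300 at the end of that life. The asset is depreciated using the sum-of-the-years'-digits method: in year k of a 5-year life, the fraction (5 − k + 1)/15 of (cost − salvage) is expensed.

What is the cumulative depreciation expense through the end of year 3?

$63,612

Depreciable base = $82,815 − $3,300 = $79,515.
Sum of the years' digits = 5+4+3+2+1 = 15.
Year 1: $79,515 × 5/15 = $26,505. Book value $56,310.
Year 2: $79,515 × 4/15 = $21,204. Book value $35,106.
Year 3: $79,515 × 3/15 = $15,903. Book value $19,203.
Accumulated through year 3 = $82,815 − $19,203 = $63,612.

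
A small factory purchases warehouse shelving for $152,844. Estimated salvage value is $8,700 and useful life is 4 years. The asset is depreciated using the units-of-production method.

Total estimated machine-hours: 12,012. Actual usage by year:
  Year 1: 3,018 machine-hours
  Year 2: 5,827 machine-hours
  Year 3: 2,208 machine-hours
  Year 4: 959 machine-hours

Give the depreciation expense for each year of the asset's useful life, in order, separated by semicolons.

Depreciable base = $152,844 − $8,700 = $144,144.
Rate = $144,144 / 12,012 machine-hours = $12 per machine-hour.
Year 1: 3,018 × $12 = $36,216. Book value $116,628.
Year 2: 5,827 × $12 = $69,924. Book value $46,704.
Year 3: 2,208 × $12 = $26,496. Book value $20,208.
Year 4: 959 × $12 = $11,508. Book value $8,700.

$36,216; $69,924; $26,496; $11,508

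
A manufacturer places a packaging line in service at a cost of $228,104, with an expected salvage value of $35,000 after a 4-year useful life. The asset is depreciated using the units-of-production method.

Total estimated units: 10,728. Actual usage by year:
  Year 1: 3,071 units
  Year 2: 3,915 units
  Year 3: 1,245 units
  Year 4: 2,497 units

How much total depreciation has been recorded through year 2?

Depreciable base = $228,104 − $35,000 = $193,104.
Rate = $193,104 / 10,728 units = $18 per unit.
Year 1: 3,071 × $18 = $55,278. Book value $172,826.
Year 2: 3,915 × $18 = $70,470. Book value $102,356.
Accumulated through year 2 = $228,104 − $102,356 = $125,748.

$125,748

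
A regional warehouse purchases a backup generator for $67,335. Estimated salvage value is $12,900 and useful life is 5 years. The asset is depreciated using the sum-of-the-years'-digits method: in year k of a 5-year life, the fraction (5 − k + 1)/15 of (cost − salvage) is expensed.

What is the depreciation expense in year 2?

Depreciable base = $67,335 − $12,900 = $54,435.
Sum of the years' digits = 5+4+3+2+1 = 15.
Year 1: $54,435 × 5/15 = $18,145. Book value $49,190.
Year 2: $54,435 × 4/15 = $14,516. Book value $34,674.

$14,516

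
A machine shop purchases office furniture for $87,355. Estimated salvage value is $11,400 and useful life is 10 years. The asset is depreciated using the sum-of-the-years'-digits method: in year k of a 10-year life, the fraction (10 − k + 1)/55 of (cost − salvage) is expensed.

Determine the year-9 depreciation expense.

Depreciable base = $87,355 − $11,400 = $75,955.
Sum of the years' digits = 10+9+8+7+6+5+4+3+2+1 = 55.
Year 1: $75,955 × 10/55 = $13,810. Book value $73,545.
Year 2: $75,955 × 9/55 = $12,429. Book value $61,116.
Year 3: $75,955 × 8/55 = $11,048. Book value $50,068.
Year 4: $75,955 × 7/55 = $9,667. Book value $40,401.
Year 5: $75,955 × 6/55 = $8,286. Book value $32,115.
Year 6: $75,955 × 5/55 = $6,905. Book value $25,210.
Year 7: $75,955 × 4/55 = $5,524. Book value $19,686.
Year 8: $75,955 × 3/55 = $4,143. Book value $15,543.
Year 9: $75,955 × 2/55 = $2,762. Book value $12,781.

$2,762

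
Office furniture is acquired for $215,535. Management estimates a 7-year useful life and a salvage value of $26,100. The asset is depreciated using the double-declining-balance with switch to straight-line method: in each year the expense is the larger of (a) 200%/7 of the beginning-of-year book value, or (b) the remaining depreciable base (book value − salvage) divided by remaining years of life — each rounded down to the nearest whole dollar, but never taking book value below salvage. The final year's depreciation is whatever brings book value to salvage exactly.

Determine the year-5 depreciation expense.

Depreciable base = $215,535 − $26,100 = $189,435.
Year 1: DB = ⌊$215,535 × 200%/7⌋ = $61,581; SL = ⌊$189,435/7⌋ = $27,062 → take DB $61,581. Book value $153,954.
Year 2: DB = ⌊$153,954 × 200%/7⌋ = $43,986; SL = ⌊$127,854/6⌋ = $21,309 → take DB $43,986. Book value $109,968.
Year 3: DB = ⌊$109,968 × 200%/7⌋ = $31,419; SL = ⌊$83,868/5⌋ = $16,773 → take DB $31,419. Book value $78,549.
Year 4: DB = ⌊$78,549 × 200%/7⌋ = $22,442; SL = ⌊$52,449/4⌋ = $13,112 → take DB $22,442. Book value $56,107.
Year 5: DB = ⌊$56,107 × 200%/7⌋ = $16,030; SL = ⌊$30,007/3⌋ = $10,002 → take DB $16,030. Book value $40,077.

$16,030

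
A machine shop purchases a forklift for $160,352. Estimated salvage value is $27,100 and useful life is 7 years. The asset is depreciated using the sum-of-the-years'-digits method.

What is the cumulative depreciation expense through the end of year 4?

Depreciable base = $160,352 − $27,100 = $133,252.
Sum of the years' digits = 7+6+5+4+3+2+1 = 28.
Year 1: $133,252 × 7/28 = $33,313. Book value $127,039.
Year 2: $133,252 × 6/28 = $28,554. Book value $98,485.
Year 3: $133,252 × 5/28 = $23,795. Book value $74,690.
Year 4: $133,252 × 4/28 = $19,036. Book value $55,654.
Accumulated through year 4 = $160,352 − $55,654 = $104,698.

$104,698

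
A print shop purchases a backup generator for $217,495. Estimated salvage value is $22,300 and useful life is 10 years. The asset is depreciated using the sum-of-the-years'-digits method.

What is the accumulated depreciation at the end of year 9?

$191,646

Depreciable base = $217,495 − $22,300 = $195,195.
Sum of the years' digits = 10+9+8+7+6+5+4+3+2+1 = 55.
Year 1: $195,195 × 10/55 = $35,490. Book value $182,005.
Year 2: $195,195 × 9/55 = $31,941. Book value $150,064.
Year 3: $195,195 × 8/55 = $28,392. Book value $121,672.
Year 4: $195,195 × 7/55 = $24,843. Book value $96,829.
Year 5: $195,195 × 6/55 = $21,294. Book value $75,535.
Year 6: $195,195 × 5/55 = $17,745. Book value $57,790.
Year 7: $195,195 × 4/55 = $14,196. Book value $43,594.
Year 8: $195,195 × 3/55 = $10,647. Book value $32,947.
Year 9: $195,195 × 2/55 = $7,098. Book value $25,849.
Accumulated through year 9 = $217,495 − $25,849 = $191,646.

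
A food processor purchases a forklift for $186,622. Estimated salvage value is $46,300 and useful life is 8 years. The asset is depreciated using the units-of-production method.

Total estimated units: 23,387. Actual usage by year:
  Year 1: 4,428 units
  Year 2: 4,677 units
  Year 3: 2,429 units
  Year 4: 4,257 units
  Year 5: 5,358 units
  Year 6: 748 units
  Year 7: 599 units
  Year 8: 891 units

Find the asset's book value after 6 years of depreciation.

$55,240

Depreciable base = $186,622 − $46,300 = $140,322.
Rate = $140,322 / 23,387 units = $6 per unit.
Year 1: 4,428 × $6 = $26,568. Book value $160,054.
Year 2: 4,677 × $6 = $28,062. Book value $131,992.
Year 3: 2,429 × $6 = $14,574. Book value $117,418.
Year 4: 4,257 × $6 = $25,542. Book value $91,876.
Year 5: 5,358 × $6 = $32,148. Book value $59,728.
Year 6: 748 × $6 = $4,488. Book value $55,240.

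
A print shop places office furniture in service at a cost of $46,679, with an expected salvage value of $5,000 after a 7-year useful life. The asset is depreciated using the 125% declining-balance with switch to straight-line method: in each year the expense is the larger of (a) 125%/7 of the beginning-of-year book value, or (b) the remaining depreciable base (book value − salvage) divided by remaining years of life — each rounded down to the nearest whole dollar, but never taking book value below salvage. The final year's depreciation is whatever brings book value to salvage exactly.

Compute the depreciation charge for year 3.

Depreciable base = $46,679 − $5,000 = $41,679.
Year 1: DB = ⌊$46,679 × 125%/7⌋ = $8,335; SL = ⌊$41,679/7⌋ = $5,954 → take DB $8,335. Book value $38,344.
Year 2: DB = ⌊$38,344 × 125%/7⌋ = $6,847; SL = ⌊$33,344/6⌋ = $5,557 → take DB $6,847. Book value $31,497.
Year 3: DB = ⌊$31,497 × 125%/7⌋ = $5,624; SL = ⌊$26,497/5⌋ = $5,299 → take DB $5,624. Book value $25,873.

$5,624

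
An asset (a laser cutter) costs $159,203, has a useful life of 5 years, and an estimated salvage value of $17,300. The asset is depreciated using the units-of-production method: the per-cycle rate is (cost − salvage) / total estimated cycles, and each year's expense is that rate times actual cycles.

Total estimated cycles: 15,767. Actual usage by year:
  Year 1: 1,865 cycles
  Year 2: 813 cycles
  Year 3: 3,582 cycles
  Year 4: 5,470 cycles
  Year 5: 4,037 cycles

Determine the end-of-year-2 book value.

Depreciable base = $159,203 − $17,300 = $141,903.
Rate = $141,903 / 15,767 cycles = $9 per cycle.
Year 1: 1,865 × $9 = $16,785. Book value $142,418.
Year 2: 813 × $9 = $7,317. Book value $135,101.

$135,101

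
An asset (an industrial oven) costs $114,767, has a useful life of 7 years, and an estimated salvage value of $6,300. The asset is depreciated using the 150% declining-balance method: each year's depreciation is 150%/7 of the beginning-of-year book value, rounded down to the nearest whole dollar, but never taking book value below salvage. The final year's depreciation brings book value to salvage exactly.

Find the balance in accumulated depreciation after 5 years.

$80,399

Depreciable base = $114,767 − $6,300 = $108,467.
Year 1: ⌊$114,767 × 150%/7⌋ = $24,592. Book value $90,175.
Year 2: ⌊$90,175 × 150%/7⌋ = $19,323. Book value $70,852.
Year 3: ⌊$70,852 × 150%/7⌋ = $15,182. Book value $55,670.
Year 4: ⌊$55,670 × 150%/7⌋ = $11,929. Book value $43,741.
Year 5: ⌊$43,741 × 150%/7⌋ = $9,373. Book value $34,368.
Accumulated through year 5 = $114,767 − $34,368 = $80,399.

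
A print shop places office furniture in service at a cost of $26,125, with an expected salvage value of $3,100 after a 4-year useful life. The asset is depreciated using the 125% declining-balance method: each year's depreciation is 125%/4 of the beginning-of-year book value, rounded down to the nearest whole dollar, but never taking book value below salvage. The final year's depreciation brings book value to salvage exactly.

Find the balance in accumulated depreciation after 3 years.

Depreciable base = $26,125 − $3,100 = $23,025.
Year 1: ⌊$26,125 × 125%/4⌋ = $8,164. Book value $17,961.
Year 2: ⌊$17,961 × 125%/4⌋ = $5,612. Book value $12,349.
Year 3: ⌊$12,349 × 125%/4⌋ = $3,859. Book value $8,490.
Accumulated through year 3 = $26,125 − $8,490 = $17,635.

$17,635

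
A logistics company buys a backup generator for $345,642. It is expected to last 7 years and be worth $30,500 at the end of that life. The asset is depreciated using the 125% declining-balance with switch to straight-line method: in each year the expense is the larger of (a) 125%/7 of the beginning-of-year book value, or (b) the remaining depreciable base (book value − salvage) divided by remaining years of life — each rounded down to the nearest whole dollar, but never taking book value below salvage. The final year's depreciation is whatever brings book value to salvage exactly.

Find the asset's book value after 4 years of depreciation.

Depreciable base = $345,642 − $30,500 = $315,142.
Year 1: DB = ⌊$345,642 × 125%/7⌋ = $61,721; SL = ⌊$315,142/7⌋ = $45,020 → take DB $61,721. Book value $283,921.
Year 2: DB = ⌊$283,921 × 125%/7⌋ = $50,700; SL = ⌊$253,421/6⌋ = $42,236 → take DB $50,700. Book value $233,221.
Year 3: DB = ⌊$233,221 × 125%/7⌋ = $41,646; SL = ⌊$202,721/5⌋ = $40,544 → take DB $41,646. Book value $191,575.
Year 4: DB = ⌊$191,575 × 125%/7⌋ = $34,209; SL = ⌊$161,075/4⌋ = $40,268 → take SL $40,268. Book value $151,307.

$151,307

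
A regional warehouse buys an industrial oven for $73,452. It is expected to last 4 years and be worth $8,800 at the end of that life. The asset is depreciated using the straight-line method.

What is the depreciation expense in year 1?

Depreciable base = $73,452 − $8,800 = $64,652.
Annual expense = $64,652 / 4 = $16,163.

$16,163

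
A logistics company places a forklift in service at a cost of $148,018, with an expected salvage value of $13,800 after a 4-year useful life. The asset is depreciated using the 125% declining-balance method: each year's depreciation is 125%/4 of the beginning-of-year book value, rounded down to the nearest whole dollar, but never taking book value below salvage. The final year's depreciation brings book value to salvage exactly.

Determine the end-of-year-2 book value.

$69,963

Depreciable base = $148,018 − $13,800 = $134,218.
Year 1: ⌊$148,018 × 125%/4⌋ = $46,255. Book value $101,763.
Year 2: ⌊$101,763 × 125%/4⌋ = $31,800. Book value $69,963.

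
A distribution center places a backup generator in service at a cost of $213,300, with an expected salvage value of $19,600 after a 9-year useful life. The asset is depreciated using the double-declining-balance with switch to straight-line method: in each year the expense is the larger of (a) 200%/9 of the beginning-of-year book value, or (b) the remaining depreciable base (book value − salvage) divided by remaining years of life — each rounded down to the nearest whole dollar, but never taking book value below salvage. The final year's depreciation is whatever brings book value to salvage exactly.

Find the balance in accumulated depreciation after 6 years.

Depreciable base = $213,300 − $19,600 = $193,700.
Year 1: DB = ⌊$213,300 × 200%/9⌋ = $47,400; SL = ⌊$193,700/9⌋ = $21,522 → take DB $47,400. Book value $165,900.
Year 2: DB = ⌊$165,900 × 200%/9⌋ = $36,866; SL = ⌊$146,300/8⌋ = $18,287 → take DB $36,866. Book value $129,034.
Year 3: DB = ⌊$129,034 × 200%/9⌋ = $28,674; SL = ⌊$109,434/7⌋ = $15,633 → take DB $28,674. Book value $100,360.
Year 4: DB = ⌊$100,360 × 200%/9⌋ = $22,302; SL = ⌊$80,760/6⌋ = $13,460 → take DB $22,302. Book value $78,058.
Year 5: DB = ⌊$78,058 × 200%/9⌋ = $17,346; SL = ⌊$58,458/5⌋ = $11,691 → take DB $17,346. Book value $60,712.
Year 6: DB = ⌊$60,712 × 200%/9⌋ = $13,491; SL = ⌊$41,112/4⌋ = $10,278 → take DB $13,491. Book value $47,221.
Accumulated through year 6 = $213,300 − $47,221 = $166,079.

$166,079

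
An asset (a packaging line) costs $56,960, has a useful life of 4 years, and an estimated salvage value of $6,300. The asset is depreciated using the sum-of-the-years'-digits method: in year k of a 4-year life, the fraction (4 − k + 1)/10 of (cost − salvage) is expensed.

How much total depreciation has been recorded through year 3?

Depreciable base = $56,960 − $6,300 = $50,660.
Sum of the years' digits = 4+3+2+1 = 10.
Year 1: $50,660 × 4/10 = $20,264. Book value $36,696.
Year 2: $50,660 × 3/10 = $15,198. Book value $21,498.
Year 3: $50,660 × 2/10 = $10,132. Book value $11,366.
Accumulated through year 3 = $56,960 − $11,366 = $45,594.

$45,594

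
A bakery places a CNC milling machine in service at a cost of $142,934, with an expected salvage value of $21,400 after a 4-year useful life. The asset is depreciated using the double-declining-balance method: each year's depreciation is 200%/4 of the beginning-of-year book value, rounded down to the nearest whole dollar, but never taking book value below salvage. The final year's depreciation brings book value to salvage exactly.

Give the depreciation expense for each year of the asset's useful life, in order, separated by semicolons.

$71,467; $35,733; $14,334; $0

Depreciable base = $142,934 − $21,400 = $121,534.
Year 1: ⌊$142,934 × 200%/4⌋ = $71,467. Book value $71,467.
Year 2: ⌊$71,467 × 200%/4⌋ = $35,733. Book value $35,734.
Year 3: ⌊$35,734 × 200%/4⌋ = $17,867, capped at $14,334. Book value $21,400.
Year 4 (final): $21,400 − $21,400 = $0. Book value $21,400.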